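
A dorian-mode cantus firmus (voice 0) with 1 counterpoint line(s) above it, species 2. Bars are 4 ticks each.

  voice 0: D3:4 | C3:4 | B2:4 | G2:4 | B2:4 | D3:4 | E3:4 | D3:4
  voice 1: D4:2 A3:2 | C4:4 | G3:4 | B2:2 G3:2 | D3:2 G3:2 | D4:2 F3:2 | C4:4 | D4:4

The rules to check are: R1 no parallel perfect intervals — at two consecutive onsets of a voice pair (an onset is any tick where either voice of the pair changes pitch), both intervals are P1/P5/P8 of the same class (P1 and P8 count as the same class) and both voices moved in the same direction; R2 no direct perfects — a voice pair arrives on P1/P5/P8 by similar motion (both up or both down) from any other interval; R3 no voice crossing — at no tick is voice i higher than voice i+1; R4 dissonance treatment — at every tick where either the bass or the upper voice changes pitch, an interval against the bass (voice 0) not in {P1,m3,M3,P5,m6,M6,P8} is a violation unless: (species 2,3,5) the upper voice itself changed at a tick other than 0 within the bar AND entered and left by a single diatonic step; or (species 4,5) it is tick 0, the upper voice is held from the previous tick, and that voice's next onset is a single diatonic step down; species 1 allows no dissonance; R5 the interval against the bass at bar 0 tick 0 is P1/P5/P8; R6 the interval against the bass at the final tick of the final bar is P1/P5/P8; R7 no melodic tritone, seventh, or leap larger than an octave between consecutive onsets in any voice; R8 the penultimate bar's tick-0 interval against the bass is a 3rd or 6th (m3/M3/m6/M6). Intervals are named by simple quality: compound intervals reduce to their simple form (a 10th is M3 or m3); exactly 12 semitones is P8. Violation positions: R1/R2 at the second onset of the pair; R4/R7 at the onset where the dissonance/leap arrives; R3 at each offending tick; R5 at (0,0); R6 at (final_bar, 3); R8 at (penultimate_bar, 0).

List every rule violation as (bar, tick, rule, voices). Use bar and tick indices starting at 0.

bar 0: v0=D3 v1=D4 downbeat P8
bar 1: v0=C3 v1=C4 downbeat P8
bar 2: v0=B2 v1=G3 downbeat m6
bar 3: v0=G2 v1=B2 downbeat M3
bar 4: v0=B2 v1=D3 downbeat m3
bar 5: v0=D3 v1=D4 downbeat P8
bar 6: v0=E3 v1=C4 downbeat m6
bar 7: v0=D3 v1=D4 downbeat P8
  -> R2 @ bar 5 tick 0 v(0, 1): B2/G3 m6 -> D3/D4 P8 similar

(5, 0, R2, (0, 1))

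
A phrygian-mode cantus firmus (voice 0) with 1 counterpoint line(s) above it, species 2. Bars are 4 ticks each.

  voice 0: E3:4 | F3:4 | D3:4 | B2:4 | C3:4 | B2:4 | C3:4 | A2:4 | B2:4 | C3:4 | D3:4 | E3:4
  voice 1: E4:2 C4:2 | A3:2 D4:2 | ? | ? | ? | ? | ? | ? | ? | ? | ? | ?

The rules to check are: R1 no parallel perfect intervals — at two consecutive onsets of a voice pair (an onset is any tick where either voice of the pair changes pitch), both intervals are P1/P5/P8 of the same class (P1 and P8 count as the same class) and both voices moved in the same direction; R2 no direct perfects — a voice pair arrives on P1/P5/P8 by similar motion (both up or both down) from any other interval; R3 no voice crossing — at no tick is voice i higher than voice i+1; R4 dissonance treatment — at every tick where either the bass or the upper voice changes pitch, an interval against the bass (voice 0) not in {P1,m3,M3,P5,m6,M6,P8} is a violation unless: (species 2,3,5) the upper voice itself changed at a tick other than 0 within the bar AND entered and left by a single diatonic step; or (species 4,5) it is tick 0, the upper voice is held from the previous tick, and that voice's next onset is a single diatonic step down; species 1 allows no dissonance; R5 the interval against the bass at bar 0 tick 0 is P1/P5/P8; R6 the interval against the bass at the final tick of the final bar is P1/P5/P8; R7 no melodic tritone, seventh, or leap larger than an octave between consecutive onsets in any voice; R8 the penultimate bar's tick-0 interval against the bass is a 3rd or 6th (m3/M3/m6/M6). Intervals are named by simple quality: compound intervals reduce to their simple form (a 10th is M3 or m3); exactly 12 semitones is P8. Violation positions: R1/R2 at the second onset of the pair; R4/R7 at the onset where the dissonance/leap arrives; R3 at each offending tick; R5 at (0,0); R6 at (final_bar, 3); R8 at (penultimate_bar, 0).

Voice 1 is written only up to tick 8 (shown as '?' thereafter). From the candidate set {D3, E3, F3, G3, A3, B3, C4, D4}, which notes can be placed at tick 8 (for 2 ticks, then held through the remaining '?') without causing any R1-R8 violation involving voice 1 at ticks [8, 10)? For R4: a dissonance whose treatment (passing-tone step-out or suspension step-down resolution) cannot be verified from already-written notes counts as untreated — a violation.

D3: violates R2
E3: violates R4,R7
F3: legal
G3: violates R4
A3: violates R2
B3: legal
C4: violates R4
D4: legal

{B3, D4, F3}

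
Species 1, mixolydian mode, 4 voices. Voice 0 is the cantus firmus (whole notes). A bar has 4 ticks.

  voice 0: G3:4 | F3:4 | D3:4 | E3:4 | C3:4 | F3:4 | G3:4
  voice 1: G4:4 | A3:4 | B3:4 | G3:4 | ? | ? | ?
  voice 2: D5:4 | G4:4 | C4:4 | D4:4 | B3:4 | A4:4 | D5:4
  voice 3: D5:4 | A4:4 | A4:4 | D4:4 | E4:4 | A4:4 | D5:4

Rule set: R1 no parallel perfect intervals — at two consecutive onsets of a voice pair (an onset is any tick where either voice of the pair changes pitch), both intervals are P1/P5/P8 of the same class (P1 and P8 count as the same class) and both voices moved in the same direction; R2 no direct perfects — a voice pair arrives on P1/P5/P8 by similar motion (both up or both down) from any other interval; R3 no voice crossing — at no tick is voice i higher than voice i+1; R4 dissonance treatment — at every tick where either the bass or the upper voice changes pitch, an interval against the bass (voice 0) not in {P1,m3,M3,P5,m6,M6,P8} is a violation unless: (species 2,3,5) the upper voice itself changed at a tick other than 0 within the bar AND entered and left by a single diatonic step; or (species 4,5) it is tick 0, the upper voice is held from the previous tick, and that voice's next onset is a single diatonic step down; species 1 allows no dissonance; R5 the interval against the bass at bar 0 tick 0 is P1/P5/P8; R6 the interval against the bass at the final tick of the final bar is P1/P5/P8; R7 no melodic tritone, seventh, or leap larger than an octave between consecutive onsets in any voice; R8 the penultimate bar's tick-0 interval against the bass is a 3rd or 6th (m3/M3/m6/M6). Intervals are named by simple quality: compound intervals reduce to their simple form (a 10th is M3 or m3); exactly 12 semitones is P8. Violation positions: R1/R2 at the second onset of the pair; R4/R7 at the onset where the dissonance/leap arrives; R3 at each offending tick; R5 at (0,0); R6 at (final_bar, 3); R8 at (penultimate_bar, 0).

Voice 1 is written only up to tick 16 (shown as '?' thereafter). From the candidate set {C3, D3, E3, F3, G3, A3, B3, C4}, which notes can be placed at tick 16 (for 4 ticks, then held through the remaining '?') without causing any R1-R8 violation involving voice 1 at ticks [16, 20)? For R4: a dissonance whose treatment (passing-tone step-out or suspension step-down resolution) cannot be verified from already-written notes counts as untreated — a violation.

C3: violates R2
D3: violates R4
E3: violates R1
F3: violates R4
G3: legal
A3: violates R1
B3: violates R4
C4: violates R3

{G3}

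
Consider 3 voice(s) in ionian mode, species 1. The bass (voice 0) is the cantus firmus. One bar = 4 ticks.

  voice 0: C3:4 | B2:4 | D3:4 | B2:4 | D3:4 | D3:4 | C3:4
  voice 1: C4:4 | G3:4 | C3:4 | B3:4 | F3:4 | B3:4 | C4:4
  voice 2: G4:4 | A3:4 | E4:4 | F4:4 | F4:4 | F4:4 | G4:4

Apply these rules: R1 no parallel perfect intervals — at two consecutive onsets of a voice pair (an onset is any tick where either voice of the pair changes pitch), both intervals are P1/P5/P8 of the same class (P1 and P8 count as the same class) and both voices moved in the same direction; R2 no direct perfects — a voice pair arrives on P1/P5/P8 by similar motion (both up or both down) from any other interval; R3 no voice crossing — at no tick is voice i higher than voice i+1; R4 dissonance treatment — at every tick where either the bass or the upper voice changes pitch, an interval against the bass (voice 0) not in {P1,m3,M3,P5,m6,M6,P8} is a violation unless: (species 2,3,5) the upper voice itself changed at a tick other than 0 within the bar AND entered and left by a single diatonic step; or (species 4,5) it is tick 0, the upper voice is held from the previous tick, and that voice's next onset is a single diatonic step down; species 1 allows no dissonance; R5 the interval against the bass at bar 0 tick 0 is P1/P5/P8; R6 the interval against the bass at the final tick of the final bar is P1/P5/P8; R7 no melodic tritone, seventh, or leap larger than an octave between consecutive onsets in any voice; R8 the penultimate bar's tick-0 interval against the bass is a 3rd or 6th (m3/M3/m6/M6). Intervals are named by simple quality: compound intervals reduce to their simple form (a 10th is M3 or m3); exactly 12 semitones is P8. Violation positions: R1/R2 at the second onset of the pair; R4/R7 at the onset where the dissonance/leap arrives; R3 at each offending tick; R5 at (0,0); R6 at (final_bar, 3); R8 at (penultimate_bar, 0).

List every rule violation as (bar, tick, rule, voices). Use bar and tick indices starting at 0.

bar 0: v0=C3 v1=C4 v2=G4 downbeat P5
bar 1: v0=B2 v1=G3 v2=A3 downbeat m7
bar 2: v0=D3 v1=C3 v2=E4 downbeat M2
bar 3: v0=B2 v1=B3 v2=F4 downbeat TT
bar 4: v0=D3 v1=F3 v2=F4 downbeat m3
bar 5: v0=D3 v1=B3 v2=F4 downbeat m3
bar 6: v0=C3 v1=C4 v2=G4 downbeat P5
  -> R4 @ bar 1 tick 0 v(0, 2): B2/A3 m7 untreated
  -> R7 @ bar 1 tick 0 v(2,): G4->A3 leap 10st
  -> R3 @ bar 2 tick 0 v(0, 1): D3 above C3
  -> R4 @ bar 2 tick 0 v(0, 1): D3/C3 M2 untreated
  -> R4 @ bar 2 tick 0 v(0, 2): D3/E4 M2 untreated
  -> R3 @ bar 2 tick 1 v(0, 1): D3 above C3
  -> R3 @ bar 2 tick 2 v(0, 1): D3 above C3
  -> R3 @ bar 2 tick 3 v(0, 1): D3 above C3
  -> R4 @ bar 3 tick 0 v(0, 2): B2/F4 TT untreated
  -> R7 @ bar 3 tick 0 v(1,): C3->B3 leap 11st
  -> R7 @ bar 4 tick 0 v(1,): B3->F3 leap 6st
  -> R7 @ bar 5 tick 0 v(1,): F3->B3 leap 6st
  -> R2 @ bar 6 tick 0 v(1, 2): B3/F4 TT -> C4/G4 P5 similar

(1, 0, R4, (0, 2))
(1, 0, R7, (2,))
(2, 0, R3, (0, 1))
(2, 0, R4, (0, 1))
(2, 0, R4, (0, 2))
(2, 1, R3, (0, 1))
(2, 2, R3, (0, 1))
(2, 3, R3, (0, 1))
(3, 0, R4, (0, 2))
(3, 0, R7, (1,))
(4, 0, R7, (1,))
(5, 0, R7, (1,))
(6, 0, R2, (1, 2))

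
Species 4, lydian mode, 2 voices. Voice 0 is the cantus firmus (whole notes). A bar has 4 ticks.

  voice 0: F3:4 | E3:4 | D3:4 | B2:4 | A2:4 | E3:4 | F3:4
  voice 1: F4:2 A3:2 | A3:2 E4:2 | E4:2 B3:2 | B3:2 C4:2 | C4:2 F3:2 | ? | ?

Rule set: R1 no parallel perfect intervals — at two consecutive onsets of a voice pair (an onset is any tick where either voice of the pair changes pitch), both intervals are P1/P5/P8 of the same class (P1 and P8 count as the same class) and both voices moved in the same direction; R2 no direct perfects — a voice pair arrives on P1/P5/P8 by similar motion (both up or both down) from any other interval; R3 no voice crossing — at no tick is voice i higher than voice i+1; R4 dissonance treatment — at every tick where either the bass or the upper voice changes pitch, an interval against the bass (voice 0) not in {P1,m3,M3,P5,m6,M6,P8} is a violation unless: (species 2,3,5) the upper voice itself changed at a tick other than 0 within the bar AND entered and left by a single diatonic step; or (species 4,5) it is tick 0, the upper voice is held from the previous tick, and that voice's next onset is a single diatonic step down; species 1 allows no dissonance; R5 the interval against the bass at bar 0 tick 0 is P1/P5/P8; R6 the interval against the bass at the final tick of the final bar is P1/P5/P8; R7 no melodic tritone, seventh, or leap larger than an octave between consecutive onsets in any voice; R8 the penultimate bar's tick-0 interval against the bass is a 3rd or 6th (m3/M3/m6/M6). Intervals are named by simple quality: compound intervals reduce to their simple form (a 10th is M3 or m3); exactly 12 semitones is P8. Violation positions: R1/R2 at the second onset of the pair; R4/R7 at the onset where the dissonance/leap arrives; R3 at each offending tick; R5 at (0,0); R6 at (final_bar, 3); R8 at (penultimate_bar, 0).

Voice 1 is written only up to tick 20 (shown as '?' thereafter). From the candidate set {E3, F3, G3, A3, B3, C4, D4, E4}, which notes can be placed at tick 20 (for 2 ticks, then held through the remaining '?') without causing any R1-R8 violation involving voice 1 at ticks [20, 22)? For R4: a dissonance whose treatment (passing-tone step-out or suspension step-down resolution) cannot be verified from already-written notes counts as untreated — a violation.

{C4, G3}

E3: violates R8
F3: violates R4,R8
G3: legal
A3: violates R4,R8
B3: violates R2,R7,R8
C4: legal
D4: violates R4,R8
E4: violates R2,R7,R8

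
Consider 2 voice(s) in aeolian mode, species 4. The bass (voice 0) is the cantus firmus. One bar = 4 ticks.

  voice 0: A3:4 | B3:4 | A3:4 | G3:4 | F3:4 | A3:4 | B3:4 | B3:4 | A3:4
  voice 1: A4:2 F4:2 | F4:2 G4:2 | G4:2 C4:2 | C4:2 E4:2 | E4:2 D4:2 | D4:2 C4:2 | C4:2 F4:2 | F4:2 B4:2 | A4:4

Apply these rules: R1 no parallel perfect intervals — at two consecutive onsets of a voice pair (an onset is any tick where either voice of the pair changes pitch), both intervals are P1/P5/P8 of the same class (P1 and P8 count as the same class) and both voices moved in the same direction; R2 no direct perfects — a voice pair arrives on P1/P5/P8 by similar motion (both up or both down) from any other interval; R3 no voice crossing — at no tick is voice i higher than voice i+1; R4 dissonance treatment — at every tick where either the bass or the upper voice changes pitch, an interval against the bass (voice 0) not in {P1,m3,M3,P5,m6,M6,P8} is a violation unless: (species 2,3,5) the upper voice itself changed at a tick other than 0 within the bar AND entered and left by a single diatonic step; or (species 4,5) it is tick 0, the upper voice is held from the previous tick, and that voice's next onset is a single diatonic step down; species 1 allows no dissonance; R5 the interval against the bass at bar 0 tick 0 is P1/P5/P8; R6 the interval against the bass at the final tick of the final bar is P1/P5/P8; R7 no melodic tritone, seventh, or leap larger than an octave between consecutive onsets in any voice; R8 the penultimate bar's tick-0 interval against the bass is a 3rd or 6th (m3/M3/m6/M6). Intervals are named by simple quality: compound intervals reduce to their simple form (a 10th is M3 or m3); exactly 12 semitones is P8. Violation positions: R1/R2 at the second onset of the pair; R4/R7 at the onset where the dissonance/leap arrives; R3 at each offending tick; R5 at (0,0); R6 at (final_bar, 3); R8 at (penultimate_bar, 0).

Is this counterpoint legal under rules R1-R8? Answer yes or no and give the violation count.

bar 0: v0=A3 v1=A4 (P8)
bar 1: v0=B3 v1=F4 (TT)
bar 2: v0=A3 v1=G4 (m7)
bar 3: v0=G3 v1=C4 (P4)
bar 4: v0=F3 v1=E4 (M7)
bar 5: v0=A3 v1=D4 (P4)
bar 6: v0=B3 v1=C4 (m2)
bar 7: v0=B3 v1=F4 (TT)
bar 8: v0=A3 v1=A4 (P8)
  R4 @ bar1.0: B3/F4 TT untreated
  R4 @ bar2.0: A3/G4 m7 untreated
  R4 @ bar3.0: G3/C4 P4 untreated
  R4 @ bar6.0: B3/C4 m2 untreated
  R4 @ bar6.2: B3/F4 TT untreated
  R8 @ bar7.0: penult TT not 3rd/6th
  R7 @ bar7.2: F4->B4 leap 6st
  R1 @ bar8.0: B3/B4 P8 -> A3/A4 P8 similar

No (8 violations)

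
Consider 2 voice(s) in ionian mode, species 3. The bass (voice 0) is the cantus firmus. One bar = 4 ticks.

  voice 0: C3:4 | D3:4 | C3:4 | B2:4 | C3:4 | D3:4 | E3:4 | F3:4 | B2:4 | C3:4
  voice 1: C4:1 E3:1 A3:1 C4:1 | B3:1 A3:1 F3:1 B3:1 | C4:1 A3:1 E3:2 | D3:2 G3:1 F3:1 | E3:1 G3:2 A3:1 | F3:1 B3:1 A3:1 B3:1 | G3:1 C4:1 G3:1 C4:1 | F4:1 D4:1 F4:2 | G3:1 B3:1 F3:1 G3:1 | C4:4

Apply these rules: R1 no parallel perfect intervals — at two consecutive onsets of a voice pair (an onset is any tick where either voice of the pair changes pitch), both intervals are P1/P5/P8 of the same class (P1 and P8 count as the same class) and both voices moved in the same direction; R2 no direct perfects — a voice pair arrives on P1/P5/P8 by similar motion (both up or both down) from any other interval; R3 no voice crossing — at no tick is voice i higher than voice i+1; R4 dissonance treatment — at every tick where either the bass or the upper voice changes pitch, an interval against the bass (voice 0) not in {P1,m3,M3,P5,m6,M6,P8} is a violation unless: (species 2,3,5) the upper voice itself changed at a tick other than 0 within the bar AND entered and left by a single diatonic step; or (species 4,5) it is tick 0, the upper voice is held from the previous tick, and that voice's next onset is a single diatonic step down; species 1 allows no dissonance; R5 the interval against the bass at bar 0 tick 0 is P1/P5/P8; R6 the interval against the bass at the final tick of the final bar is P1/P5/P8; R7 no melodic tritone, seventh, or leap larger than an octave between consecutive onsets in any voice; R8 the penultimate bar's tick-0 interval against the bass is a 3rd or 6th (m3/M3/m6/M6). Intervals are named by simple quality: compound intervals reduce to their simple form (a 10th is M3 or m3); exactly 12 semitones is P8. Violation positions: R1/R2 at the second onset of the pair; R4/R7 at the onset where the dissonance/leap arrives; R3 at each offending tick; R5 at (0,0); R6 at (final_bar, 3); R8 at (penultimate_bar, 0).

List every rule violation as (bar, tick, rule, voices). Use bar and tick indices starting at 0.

bar 0: v0=C3 v1=C4 downbeat P8
bar 1: v0=D3 v1=B3 downbeat M6
bar 2: v0=C3 v1=C4 downbeat P8
bar 3: v0=B2 v1=D3 downbeat m3
bar 4: v0=C3 v1=E3 downbeat M3
bar 5: v0=D3 v1=F3 downbeat m3
bar 6: v0=E3 v1=G3 downbeat m3
bar 7: v0=F3 v1=F4 downbeat P8
bar 8: v0=B2 v1=G3 downbeat m6
bar 9: v0=C3 v1=C4 downbeat P8
  -> R7 @ bar 1 tick 3 v(1,): F3->B3 leap 6st
  -> R7 @ bar 5 tick 1 v(1,): F3->B3 leap 6st
  -> R2 @ bar 7 tick 0 v(0, 1): E3/C4 m6 -> F3/F4 P8 similar
  -> R7 @ bar 8 tick 0 v(0,): F3->B2 leap 6st
  -> R7 @ bar 8 tick 0 v(1,): F4->G3 leap 10st
  -> R4 @ bar 8 tick 2 v(0, 1): B2/F3 TT untreated
  -> R7 @ bar 8 tick 2 v(1,): B3->F3 leap 6st
  -> R2 @ bar 9 tick 0 v(0, 1): B2/G3 m6 -> C3/C4 P8 similar

(1, 3, R7, (1,))
(5, 1, R7, (1,))
(7, 0, R2, (0, 1))
(8, 0, R7, (0,))
(8, 0, R7, (1,))
(8, 2, R4, (0, 1))
(8, 2, R7, (1,))
(9, 0, R2, (0, 1))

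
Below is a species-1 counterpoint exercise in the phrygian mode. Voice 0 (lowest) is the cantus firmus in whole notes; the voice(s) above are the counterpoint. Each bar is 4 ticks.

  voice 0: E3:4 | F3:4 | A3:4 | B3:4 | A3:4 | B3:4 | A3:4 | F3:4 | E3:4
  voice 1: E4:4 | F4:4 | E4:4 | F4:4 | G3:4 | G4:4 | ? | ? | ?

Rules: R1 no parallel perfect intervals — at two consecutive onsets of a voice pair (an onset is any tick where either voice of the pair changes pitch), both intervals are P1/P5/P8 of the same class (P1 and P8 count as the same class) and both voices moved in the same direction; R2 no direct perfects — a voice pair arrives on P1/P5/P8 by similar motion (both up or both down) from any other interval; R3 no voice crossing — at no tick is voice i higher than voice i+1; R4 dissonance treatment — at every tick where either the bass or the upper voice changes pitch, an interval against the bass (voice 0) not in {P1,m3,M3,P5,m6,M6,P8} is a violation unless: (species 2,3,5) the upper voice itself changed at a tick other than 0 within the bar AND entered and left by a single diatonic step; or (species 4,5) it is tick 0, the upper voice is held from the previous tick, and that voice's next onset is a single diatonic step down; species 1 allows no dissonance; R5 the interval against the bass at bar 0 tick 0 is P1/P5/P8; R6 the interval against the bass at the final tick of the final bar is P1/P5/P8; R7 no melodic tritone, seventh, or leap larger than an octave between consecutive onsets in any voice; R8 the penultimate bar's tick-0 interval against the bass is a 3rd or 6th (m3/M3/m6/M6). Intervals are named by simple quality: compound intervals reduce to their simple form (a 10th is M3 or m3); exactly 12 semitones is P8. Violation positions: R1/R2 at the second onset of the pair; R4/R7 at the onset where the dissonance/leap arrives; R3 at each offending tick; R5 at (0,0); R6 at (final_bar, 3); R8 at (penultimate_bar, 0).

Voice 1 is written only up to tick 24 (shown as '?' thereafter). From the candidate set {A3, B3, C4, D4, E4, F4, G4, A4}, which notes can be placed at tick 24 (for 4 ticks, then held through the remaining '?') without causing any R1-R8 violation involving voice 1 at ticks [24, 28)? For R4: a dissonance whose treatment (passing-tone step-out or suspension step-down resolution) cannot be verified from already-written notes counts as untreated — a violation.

A3: violates R2,R7
B3: violates R4
C4: legal
D4: violates R4
E4: violates R2
F4: legal
G4: violates R4
A4: legal

{A4, C4, F4}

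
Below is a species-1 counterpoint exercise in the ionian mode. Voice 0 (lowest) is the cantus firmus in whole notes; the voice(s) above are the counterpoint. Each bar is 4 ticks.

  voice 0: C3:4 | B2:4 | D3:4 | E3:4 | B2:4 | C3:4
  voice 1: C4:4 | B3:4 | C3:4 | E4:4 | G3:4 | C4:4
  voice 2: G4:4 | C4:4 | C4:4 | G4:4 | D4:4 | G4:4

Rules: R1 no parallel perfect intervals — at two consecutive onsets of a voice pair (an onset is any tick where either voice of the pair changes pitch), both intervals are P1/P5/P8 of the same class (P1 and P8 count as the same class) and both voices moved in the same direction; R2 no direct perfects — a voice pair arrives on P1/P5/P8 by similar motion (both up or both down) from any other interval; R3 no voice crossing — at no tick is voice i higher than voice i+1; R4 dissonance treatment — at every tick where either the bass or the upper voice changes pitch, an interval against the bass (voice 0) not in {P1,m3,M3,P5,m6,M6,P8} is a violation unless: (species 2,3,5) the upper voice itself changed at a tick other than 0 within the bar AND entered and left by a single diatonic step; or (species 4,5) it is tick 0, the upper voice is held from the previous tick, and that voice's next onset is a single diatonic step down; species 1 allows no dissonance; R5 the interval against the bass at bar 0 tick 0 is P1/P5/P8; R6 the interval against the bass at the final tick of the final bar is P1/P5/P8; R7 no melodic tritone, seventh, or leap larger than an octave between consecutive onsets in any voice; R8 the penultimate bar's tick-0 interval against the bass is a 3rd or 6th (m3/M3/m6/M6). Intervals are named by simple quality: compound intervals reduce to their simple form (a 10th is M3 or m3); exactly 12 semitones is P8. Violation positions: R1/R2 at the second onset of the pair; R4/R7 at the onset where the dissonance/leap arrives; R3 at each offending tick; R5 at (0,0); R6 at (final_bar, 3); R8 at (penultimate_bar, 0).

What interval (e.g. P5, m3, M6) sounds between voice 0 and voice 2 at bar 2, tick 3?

m7

voice 0=D3 voice 2=C4 -> m7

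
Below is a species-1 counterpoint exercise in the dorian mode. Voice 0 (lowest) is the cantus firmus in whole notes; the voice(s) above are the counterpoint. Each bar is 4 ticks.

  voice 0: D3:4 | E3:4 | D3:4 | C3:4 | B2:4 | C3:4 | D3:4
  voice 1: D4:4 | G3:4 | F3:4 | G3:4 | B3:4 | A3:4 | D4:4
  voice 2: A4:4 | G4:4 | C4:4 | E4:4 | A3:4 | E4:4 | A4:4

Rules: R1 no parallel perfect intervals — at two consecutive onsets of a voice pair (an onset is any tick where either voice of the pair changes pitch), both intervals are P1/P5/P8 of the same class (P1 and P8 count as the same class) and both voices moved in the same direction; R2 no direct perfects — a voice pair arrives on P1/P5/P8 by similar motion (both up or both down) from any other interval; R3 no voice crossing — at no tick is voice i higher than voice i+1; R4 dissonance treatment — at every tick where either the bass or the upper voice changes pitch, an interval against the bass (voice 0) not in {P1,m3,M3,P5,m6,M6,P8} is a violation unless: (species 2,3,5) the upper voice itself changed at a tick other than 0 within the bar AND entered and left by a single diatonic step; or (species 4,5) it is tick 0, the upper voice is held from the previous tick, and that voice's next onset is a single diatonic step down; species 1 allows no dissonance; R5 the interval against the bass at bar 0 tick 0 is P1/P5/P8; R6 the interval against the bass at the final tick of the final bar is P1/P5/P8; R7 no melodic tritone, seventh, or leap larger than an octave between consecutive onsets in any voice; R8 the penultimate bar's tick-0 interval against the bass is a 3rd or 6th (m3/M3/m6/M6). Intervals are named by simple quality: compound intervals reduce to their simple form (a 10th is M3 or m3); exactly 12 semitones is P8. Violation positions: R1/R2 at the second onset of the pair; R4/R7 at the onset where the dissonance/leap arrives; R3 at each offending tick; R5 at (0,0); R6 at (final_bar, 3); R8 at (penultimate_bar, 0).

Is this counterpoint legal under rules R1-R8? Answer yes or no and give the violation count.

No (11 violations)

bar 0: v0=D3 v1=D4 v2=A4 (P5)
bar 1: v0=E3 v1=G3 v2=G4 (m3)
bar 2: v0=D3 v1=F3 v2=C4 (m7)
bar 3: v0=C3 v1=G3 v2=E4 (M3)
bar 4: v0=B2 v1=B3 v2=A3 (m7)
bar 5: v0=C3 v1=A3 v2=E4 (M3)
bar 6: v0=D3 v1=D4 v2=A4 (P5)
  R2 @ bar1.0: D4/A4 P5 -> G3/G4 P8 similar
  R2 @ bar2.0: G3/G4 P8 -> F3/C4 P5 similar
  R4 @ bar2.0: D3/C4 m7 untreated
  R3 @ bar4.0: B3 above A3
  R4 @ bar4.0: B2/A3 m7 untreated
  R3 @ bar4.1: B3 above A3
  R3 @ bar4.2: B3 above A3
  R3 @ bar4.3: B3 above A3
  R1 @ bar6.0: A3/E4 P5 -> D4/A4 P5 similar
  R2 @ bar6.0: C3/A3 M6 -> D3/D4 P8 similar
  R2 @ bar6.0: C3/E4 M3 -> D3/A4 P5 similar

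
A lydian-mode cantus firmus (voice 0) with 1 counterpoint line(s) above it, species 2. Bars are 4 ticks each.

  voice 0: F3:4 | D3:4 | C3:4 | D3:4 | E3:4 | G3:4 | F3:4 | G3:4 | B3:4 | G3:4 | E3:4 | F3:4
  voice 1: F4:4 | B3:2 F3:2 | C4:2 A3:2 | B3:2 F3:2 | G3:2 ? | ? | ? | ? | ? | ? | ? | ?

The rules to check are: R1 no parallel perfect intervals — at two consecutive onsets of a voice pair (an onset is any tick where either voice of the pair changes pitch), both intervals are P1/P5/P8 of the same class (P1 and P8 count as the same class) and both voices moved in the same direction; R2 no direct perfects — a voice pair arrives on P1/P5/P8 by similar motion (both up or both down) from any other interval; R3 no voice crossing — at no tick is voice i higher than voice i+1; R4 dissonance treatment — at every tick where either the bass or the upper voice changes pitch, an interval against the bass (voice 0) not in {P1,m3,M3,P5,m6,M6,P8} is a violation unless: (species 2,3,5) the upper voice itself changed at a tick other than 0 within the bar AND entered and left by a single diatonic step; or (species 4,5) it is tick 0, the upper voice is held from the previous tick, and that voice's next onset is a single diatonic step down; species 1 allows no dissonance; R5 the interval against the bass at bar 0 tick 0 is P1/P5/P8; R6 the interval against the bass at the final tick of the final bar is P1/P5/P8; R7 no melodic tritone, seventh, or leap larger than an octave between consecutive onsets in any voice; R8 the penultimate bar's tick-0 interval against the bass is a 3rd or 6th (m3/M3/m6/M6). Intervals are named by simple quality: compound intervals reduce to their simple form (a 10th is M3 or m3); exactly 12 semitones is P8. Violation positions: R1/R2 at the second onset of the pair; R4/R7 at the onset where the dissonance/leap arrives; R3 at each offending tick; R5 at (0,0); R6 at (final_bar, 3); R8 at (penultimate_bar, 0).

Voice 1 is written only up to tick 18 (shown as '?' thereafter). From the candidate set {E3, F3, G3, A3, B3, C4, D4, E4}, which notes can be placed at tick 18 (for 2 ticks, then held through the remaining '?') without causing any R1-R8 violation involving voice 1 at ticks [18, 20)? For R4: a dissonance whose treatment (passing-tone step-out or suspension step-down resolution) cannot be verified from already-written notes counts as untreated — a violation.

{B3, C4, E3, E4, G3}

E3: legal
F3: violates R4
G3: legal
A3: violates R4
B3: legal
C4: legal
D4: violates R4
E4: legal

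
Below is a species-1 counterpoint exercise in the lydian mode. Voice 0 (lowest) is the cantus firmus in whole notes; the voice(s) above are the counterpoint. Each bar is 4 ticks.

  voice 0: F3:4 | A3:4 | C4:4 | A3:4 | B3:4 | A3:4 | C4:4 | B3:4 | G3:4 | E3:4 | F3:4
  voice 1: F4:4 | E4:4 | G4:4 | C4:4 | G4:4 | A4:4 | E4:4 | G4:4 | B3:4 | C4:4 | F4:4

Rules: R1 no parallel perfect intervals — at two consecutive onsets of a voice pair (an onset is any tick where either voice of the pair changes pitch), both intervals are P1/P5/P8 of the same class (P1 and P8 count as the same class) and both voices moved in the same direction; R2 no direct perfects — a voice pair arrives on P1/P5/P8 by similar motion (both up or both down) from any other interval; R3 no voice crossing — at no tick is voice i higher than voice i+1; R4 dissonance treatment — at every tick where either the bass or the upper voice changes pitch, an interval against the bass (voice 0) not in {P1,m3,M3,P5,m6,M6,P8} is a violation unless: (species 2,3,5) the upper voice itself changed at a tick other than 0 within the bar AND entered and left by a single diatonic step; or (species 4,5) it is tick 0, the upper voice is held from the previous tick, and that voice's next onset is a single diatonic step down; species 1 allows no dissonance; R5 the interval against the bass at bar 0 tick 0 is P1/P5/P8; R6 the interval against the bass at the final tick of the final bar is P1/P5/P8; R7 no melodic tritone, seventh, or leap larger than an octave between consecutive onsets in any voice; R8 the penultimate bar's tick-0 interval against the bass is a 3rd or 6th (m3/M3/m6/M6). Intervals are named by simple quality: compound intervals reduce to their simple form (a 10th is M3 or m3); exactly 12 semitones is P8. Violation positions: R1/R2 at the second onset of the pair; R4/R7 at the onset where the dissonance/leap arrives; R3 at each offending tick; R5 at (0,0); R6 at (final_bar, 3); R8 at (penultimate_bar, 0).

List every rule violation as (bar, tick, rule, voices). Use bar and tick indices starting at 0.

(2, 0, R1, (0, 1))
(10, 0, R2, (0, 1))

bar 0: v0=F3 v1=F4 downbeat P8
bar 1: v0=A3 v1=E4 downbeat P5
bar 2: v0=C4 v1=G4 downbeat P5
bar 3: v0=A3 v1=C4 downbeat m3
bar 4: v0=B3 v1=G4 downbeat m6
bar 5: v0=A3 v1=A4 downbeat P8
bar 6: v0=C4 v1=E4 downbeat M3
bar 7: v0=B3 v1=G4 downbeat m6
bar 8: v0=G3 v1=B3 downbeat M3
bar 9: v0=E3 v1=C4 downbeat m6
bar 10: v0=F3 v1=F4 downbeat P8
  -> R1 @ bar 2 tick 0 v(0, 1): A3/E4 P5 -> C4/G4 P5 similar
  -> R2 @ bar 10 tick 0 v(0, 1): E3/C4 m6 -> F3/F4 P8 similar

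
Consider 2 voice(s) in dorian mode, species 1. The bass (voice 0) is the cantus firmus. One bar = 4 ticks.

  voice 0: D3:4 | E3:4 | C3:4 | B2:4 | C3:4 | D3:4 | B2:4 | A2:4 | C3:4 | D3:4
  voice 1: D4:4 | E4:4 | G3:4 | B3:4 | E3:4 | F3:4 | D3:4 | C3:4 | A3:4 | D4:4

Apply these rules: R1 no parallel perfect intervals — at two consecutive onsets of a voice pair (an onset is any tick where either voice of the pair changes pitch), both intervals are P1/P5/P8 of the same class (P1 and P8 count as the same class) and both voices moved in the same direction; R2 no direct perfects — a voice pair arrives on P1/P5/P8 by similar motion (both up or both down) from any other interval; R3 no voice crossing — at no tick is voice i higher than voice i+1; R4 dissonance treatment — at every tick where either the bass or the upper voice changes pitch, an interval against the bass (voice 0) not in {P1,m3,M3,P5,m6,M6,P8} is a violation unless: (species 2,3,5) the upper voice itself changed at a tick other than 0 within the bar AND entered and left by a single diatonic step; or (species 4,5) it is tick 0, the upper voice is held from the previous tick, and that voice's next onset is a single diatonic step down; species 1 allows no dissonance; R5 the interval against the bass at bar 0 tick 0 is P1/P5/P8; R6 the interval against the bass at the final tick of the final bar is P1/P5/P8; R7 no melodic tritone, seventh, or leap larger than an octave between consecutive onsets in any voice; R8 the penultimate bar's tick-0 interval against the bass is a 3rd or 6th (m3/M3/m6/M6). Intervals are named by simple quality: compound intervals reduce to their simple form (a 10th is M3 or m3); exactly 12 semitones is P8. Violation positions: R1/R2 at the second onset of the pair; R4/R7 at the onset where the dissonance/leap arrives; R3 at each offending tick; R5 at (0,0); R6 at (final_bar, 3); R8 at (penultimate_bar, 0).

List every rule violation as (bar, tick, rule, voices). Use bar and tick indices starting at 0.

bar 0: v0=D3 v1=D4 downbeat P8
bar 1: v0=E3 v1=E4 downbeat P8
bar 2: v0=C3 v1=G3 downbeat P5
bar 3: v0=B2 v1=B3 downbeat P8
bar 4: v0=C3 v1=E3 downbeat M3
bar 5: v0=D3 v1=F3 downbeat m3
bar 6: v0=B2 v1=D3 downbeat m3
bar 7: v0=A2 v1=C3 downbeat m3
bar 8: v0=C3 v1=A3 downbeat M6
bar 9: v0=D3 v1=D4 downbeat P8
  -> R1 @ bar 1 tick 0 v(0, 1): D3/D4 P8 -> E3/E4 P8 similar
  -> R2 @ bar 2 tick 0 v(0, 1): E3/E4 P8 -> C3/G3 P5 similar
  -> R2 @ bar 9 tick 0 v(0, 1): C3/A3 M6 -> D3/D4 P8 similar

(1, 0, R1, (0, 1))
(2, 0, R2, (0, 1))
(9, 0, R2, (0, 1))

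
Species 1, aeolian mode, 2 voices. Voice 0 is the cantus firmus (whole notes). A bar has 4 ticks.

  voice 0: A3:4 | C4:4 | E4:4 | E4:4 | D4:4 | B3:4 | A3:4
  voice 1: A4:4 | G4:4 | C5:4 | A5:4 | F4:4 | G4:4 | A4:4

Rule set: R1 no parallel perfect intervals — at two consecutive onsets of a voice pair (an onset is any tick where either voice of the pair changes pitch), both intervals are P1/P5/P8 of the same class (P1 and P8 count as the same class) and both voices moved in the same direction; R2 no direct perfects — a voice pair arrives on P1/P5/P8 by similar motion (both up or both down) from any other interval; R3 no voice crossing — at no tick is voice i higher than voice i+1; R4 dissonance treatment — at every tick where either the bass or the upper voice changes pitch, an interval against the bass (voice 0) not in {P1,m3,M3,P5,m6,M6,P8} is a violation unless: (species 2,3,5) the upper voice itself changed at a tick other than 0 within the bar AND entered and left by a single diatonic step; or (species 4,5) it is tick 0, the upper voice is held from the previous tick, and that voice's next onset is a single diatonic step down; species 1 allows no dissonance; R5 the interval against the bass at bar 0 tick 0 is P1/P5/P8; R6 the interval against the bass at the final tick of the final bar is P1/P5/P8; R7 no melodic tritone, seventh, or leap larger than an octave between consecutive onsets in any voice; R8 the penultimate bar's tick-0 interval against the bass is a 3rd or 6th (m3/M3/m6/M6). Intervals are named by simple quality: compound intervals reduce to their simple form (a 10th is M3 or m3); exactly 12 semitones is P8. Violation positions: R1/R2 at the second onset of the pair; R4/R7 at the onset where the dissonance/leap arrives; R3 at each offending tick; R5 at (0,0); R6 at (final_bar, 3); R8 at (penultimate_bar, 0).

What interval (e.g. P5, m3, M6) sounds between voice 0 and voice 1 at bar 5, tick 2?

m6

voice 0=B3 voice 1=G4 -> m6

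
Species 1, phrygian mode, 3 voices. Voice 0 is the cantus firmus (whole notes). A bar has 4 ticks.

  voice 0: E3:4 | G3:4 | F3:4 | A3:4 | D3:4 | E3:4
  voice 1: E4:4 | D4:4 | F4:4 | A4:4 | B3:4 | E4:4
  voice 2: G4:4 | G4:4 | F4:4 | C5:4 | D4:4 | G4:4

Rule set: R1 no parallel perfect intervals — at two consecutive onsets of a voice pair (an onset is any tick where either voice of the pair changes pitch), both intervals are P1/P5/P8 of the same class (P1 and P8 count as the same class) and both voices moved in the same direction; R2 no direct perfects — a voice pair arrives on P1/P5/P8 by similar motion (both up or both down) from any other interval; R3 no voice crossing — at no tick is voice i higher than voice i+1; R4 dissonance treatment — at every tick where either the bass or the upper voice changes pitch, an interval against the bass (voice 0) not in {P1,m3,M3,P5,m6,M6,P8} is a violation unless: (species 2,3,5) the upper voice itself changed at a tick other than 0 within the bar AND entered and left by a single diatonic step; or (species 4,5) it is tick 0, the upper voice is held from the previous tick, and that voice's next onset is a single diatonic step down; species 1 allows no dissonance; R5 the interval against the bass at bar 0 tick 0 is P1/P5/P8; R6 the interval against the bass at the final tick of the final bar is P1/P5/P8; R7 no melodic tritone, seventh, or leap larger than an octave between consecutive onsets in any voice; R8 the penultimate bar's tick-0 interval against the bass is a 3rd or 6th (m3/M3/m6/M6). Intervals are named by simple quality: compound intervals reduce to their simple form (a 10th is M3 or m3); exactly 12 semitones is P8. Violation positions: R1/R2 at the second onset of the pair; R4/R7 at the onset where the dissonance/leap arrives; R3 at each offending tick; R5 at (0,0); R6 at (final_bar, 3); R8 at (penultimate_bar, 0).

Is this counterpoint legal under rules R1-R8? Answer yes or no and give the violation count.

bar 0: v0=E3 v1=E4 v2=G4 (m3)
bar 1: v0=G3 v1=D4 v2=G4 (P8)
bar 2: v0=F3 v1=F4 v2=F4 (P8)
bar 3: v0=A3 v1=A4 v2=C5 (m3)
bar 4: v0=D3 v1=B3 v2=D4 (P8)
bar 5: v0=E3 v1=E4 v2=G4 (m3)
  R5 @ bar0.0: opens on m3
  R1 @ bar2.0: G3/G4 P8 -> F3/F4 P8 similar
  R1 @ bar3.0: F3/F4 P8 -> A3/A4 P8 similar
  R2 @ bar4.0: A3/C5 m3 -> D3/D4 P8 similar
  R7 @ bar4.0: A4->B3 leap 10st
  R7 @ bar4.0: C5->D4 leap 10st
  R8 @ bar4.0: penult P8 not 3rd/6th
  R2 @ bar5.0: D3/B3 M6 -> E3/E4 P8 similar
  R6 @ bar5.3: closes on m3

No (9 violations)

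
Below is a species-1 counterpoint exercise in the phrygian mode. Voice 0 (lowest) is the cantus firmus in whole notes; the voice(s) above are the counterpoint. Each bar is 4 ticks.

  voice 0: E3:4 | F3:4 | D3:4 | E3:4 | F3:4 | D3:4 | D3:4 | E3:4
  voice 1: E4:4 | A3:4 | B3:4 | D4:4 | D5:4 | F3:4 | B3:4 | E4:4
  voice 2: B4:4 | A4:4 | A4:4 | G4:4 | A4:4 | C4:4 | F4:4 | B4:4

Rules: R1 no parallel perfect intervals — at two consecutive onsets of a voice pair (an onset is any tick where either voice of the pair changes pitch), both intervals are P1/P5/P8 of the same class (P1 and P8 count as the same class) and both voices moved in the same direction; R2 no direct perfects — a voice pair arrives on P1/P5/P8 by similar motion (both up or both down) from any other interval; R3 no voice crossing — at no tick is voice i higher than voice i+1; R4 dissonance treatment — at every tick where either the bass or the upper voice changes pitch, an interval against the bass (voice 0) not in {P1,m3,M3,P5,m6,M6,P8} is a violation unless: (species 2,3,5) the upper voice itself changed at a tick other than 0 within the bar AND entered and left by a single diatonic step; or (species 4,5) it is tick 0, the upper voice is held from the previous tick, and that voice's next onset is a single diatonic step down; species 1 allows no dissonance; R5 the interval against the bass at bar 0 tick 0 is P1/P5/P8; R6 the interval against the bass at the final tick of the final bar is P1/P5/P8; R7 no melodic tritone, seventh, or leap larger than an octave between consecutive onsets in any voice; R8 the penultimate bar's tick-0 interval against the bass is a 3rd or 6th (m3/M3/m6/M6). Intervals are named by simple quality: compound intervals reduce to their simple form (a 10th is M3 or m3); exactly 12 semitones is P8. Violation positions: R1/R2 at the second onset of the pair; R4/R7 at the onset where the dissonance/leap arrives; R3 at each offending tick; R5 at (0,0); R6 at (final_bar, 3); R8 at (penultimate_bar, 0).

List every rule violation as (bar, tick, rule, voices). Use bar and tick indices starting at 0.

bar 0: v0=E3 v1=E4 v2=B4 downbeat P5
bar 1: v0=F3 v1=A3 v2=A4 downbeat M3
bar 2: v0=D3 v1=B3 v2=A4 downbeat P5
bar 3: v0=E3 v1=D4 v2=G4 downbeat m3
bar 4: v0=F3 v1=D5 v2=A4 downbeat M3
bar 5: v0=D3 v1=F3 v2=C4 downbeat m7
bar 6: v0=D3 v1=B3 v2=F4 downbeat m3
bar 7: v0=E3 v1=E4 v2=B4 downbeat P5
  -> R2 @ bar 1 tick 0 v(1, 2): E4/B4 P5 -> A3/A4 P8 similar
  -> R4 @ bar 3 tick 0 v(0, 1): E3/D4 m7 untreated
  -> R3 @ bar 4 tick 0 v(1, 2): D5 above A4
  -> R3 @ bar 4 tick 1 v(1, 2): D5 above A4
  -> R3 @ bar 4 tick 2 v(1, 2): D5 above A4
  -> R3 @ bar 4 tick 3 v(1, 2): D5 above A4
  -> R2 @ bar 5 tick 0 v(1, 2): D5/A4 P4 -> F3/C4 P5 similar
  -> R4 @ bar 5 tick 0 v(0, 2): D3/C4 m7 untreated
  -> R7 @ bar 5 tick 0 v(1,): D5->F3 leap 21st
  -> R7 @ bar 6 tick 0 v(1,): F3->B3 leap 6st
  -> R2 @ bar 7 tick 0 v(0, 1): D3/B3 M6 -> E3/E4 P8 similar
  -> R2 @ bar 7 tick 0 v(0, 2): D3/F4 m3 -> E3/B4 P5 similar
  -> R2 @ bar 7 tick 0 v(1, 2): B3/F4 TT -> E4/B4 P5 similar
  -> R7 @ bar 7 tick 0 v(2,): F4->B4 leap 6st

(1, 0, R2, (1, 2))
(3, 0, R4, (0, 1))
(4, 0, R3, (1, 2))
(4, 1, R3, (1, 2))
(4, 2, R3, (1, 2))
(4, 3, R3, (1, 2))
(5, 0, R2, (1, 2))
(5, 0, R4, (0, 2))
(5, 0, R7, (1,))
(6, 0, R7, (1,))
(7, 0, R2, (0, 1))
(7, 0, R2, (0, 2))
(7, 0, R2, (1, 2))
(7, 0, R7, (2,))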